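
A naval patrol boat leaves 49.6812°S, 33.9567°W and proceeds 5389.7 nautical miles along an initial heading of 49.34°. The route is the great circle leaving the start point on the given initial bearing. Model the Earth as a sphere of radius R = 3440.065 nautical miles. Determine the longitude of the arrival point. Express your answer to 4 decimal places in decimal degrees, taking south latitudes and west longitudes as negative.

The arc subtends δ = 5389.7/3440.065 = 1.566744 rad at the centre.
With φ₁ = -49.6812° = -0.867101 rad and θ = 49.34° = 0.861145 rad:
sin φ₂ = sin φ₁ cos δ + cos φ₁ sin δ cos θ = (-0.762456)(0.004053) + (0.647040)(0.999992)(0.651569) = 0.418498
φ₂ = asin(0.418498) = 0.431791 rad = 24.7398°.
Then Δλ = atan2(0.490834, 0.323139) = 0.988576 rad, from sin θ sin δ cos φ₁ over cos δ − sin φ₁ sin φ₂.
Hence λ₂ = -33.9567° + 56.6412° = 22.6845°.

longitude 22.6845°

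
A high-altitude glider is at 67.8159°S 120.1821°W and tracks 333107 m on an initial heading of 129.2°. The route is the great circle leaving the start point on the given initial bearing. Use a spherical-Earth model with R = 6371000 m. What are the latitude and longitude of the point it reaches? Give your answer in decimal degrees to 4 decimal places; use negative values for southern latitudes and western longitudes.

δ = 333107/6371000 = 0.052285 rad (2.9957°).
Start latitude φ₁ = -1.183611 rad; initial bearing θ = 2.254965 rad.
sin φ₂ = sin φ₁ cos δ + cos φ₁ sin δ cos θ = (-0.925975)(0.998633) + (0.377584)(0.052261)(-0.632029) = -0.937182
φ₂ = asin(-0.937182) = -1.214462 rad = -69.5835°.
For the longitude increment, Δλ = atan2( sin θ sin δ cos φ₁, cos δ − sin φ₁ sin φ₂ ) = atan2(0.015292, 0.130826) = 6.6669°.
λ₂ = -120.1821° + 6.6669° = -113.5152°.

latitude -69.5835°, longitude -113.5152°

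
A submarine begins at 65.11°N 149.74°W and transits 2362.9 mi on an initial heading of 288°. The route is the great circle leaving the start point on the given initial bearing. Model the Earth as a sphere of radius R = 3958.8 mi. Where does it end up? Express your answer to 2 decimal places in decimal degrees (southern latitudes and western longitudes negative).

latitude 55.42°, longitude 139.88°

Central angle δ = d/R = 0.596873 rad.
Converting: φ₁ = 1.136384 rad, θ = 5.026548 rad.
Applying the spherical law of cosines for sides, sin φ₂ = sin φ₁ cos δ + cos φ₁ sin δ cos θ = 0.823375, so φ₂ = 55.42°.
Δλ = atan2( sin θ sin δ cos φ₁ , cos δ − sin φ₁ sin φ₂ ) = atan2(-0.224980, 0.080200) = -1.228365 rad = -70.38°.
λ₂ = -149.74° + -70.38° = -220.12°, normalized to (−180°, 180°] → 139.88°.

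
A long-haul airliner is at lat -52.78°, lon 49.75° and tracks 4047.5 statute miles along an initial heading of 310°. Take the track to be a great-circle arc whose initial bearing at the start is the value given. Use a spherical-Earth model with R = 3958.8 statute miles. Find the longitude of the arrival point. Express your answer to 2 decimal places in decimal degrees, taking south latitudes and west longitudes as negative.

The arc subtends δ = 4047.5/3958.8 = 1.022406 rad at the centre.
Converting: φ₁ = -0.921185 rad, θ = 5.410521 rad.
Applying the spherical law of cosines for sides, sin φ₂ = sin φ₁ cos δ + cos φ₁ sin δ cos θ = -0.083338, so φ₂ = -4.78°.
Then Δλ = atan2(-0.395417, 0.454951) = -0.715503 rad, from sin θ sin δ cos φ₁ over cos δ − sin φ₁ sin φ₂.
Hence λ₂ = 49.75° + -41.00° = 8.75°.

longitude 8.75°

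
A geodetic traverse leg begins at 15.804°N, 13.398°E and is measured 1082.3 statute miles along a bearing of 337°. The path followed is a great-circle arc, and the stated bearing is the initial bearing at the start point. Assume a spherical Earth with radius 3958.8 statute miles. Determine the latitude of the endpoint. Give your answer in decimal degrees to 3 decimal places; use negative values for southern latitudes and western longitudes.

latitude 30.091°

δ = 1082.3/3958.8 = 0.273391 rad (15.6641°).
Converting: φ₁ = 0.275832 rad, θ = 5.881760 rad.
Applying the spherical law of cosines for sides, sin φ₂ = sin φ₁ cos δ + cos φ₁ sin δ cos θ = 0.501372, so φ₂ = 30.091°.
Then Δλ = atan2(-0.101509, 0.826313) = -0.122233 rad, from sin θ sin δ cos φ₁ over cos δ − sin φ₁ sin φ₂.
λ₂ = 13.398° + -7.003° = 6.395°.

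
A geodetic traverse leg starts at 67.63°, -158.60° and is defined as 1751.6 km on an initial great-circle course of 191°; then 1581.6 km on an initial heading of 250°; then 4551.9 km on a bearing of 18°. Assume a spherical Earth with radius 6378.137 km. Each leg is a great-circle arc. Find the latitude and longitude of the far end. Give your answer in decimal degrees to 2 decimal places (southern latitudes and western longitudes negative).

latitude 77.30°, longitude -115.69°

Apply the spherical direct solution leg by leg, carrying full precision between legs.
Leg 1: from (67.63°, -158.60°), δ = 1751.6/6378.137 = 0.274626 rad, θ = 191° → φ = 52.07°, λ = -163.43°.
Leg 2: from (52.07°, -163.43°), δ = 1581.6/6378.137 = 0.247972 rad, θ = 250° → φ = 45.48°, λ = 177.37°.
Leg 3: from (45.48°, 177.37°), δ = 4551.9/6378.137 = 0.713672 rad, θ = 18° → φ = 77.30°, λ = -115.69°.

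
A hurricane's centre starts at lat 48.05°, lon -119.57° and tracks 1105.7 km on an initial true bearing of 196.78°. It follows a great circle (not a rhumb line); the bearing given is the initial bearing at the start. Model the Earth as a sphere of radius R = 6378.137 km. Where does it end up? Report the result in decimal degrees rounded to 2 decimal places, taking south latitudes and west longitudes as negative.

δ = 1105.7/6378.137 = 0.173358 rad (9.9327°).
Start latitude φ₁ = 0.838631 rad; initial bearing θ = 3.434459 rad.
Applying the spherical law of cosines for sides, sin φ₂ = sin φ₁ cos δ + cos φ₁ sin δ cos θ = 0.622184, so φ₂ = 38.48°.
Then Δλ = atan2(-0.033289, 0.522275) = -0.063652 rad, from sin θ sin δ cos φ₁ over cos δ − sin φ₁ sin φ₂.
λ₂ = λ₁ + Δλ = -123.22°.

latitude 38.48°, longitude -123.22°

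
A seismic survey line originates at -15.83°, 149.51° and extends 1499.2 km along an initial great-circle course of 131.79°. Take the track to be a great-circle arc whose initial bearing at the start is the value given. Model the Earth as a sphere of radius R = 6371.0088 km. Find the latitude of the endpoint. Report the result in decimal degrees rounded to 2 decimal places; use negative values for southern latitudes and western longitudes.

δ = 1499.2/6371.0088 = 0.235316 rad (13.4826°).
Start latitude φ₁ = -0.276286 rad; initial bearing θ = 2.300169 rad.
sin φ₂ = sin φ₁ cos δ + cos φ₁ sin δ cos θ = (-0.272784)(0.972441) + (0.962075)(0.233150)(-0.666402) = -0.414746
φ₂ = asin(-0.414746) = -0.427663 rad = -24.50°.
Then Δλ = atan2(0.167242, 0.859305) = 0.192222 rad, from sin θ sin δ cos φ₁ over cos δ − sin φ₁ sin φ₂.
λ₂ = 149.51° + 11.01° = 160.52°.

latitude -24.50°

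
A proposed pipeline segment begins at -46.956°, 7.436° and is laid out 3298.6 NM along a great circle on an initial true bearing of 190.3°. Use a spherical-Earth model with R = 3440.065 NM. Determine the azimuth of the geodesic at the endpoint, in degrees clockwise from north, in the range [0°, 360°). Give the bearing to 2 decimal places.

The arc subtends δ = 3298.6/3440.065 = 0.958877 rad at the centre.
Start latitude φ₁ = -0.819537 rad; initial bearing θ = 3.321362 rad.
Destination latitude: φ₂ = arcsin( sin φ₁ cos δ + cos φ₁ sin δ cos θ ) = arcsin(-0.969521) = -75.818°.
Then Δλ = atan2(-0.099898, -0.134116) = -2.501385 rad, from sin θ sin δ cos φ₁ over cos δ − sin φ₁ sin φ₂.
Hence λ₂ = 7.436° + -143.319° = -135.883°.
The forward bearing on arrival equals the back-azimuth from the destination plus 180°.
Back-azimuth from P₂ (-75.82°, -135.88°) to P₁ (-46.96°, 7.44°), with Δλ' = λ₁ − λ₂ = 143.32°: atan2( sin Δλ' cos φ₁ , cos φ₂ sin φ₁ − sin φ₂ cos φ₁ cos Δλ' ) = 150.12°.
Final bearing = (150.12° + 180°) mod 360° = 330.12°.

final bearing 330.12°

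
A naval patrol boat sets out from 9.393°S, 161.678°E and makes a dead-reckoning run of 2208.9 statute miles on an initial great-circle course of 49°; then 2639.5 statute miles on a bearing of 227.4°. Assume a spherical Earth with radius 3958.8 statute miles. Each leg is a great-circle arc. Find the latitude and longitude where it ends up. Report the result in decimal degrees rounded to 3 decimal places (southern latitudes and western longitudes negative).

latitude -14.434°, longitude 157.731°

Apply the spherical direct solution leg by leg, carrying full precision between legs.
Leg 1: from (-9.393°, 161.678°), δ = 2208.9/3958.8 = 0.557972 rad, θ = 49° → φ = 11.786°, λ = -174.230°.
Leg 2: from (11.786°, -174.230°), δ = 2639.5/3958.8 = 0.666742 rad, θ = 227.4° → φ = -14.434°, λ = 157.731°.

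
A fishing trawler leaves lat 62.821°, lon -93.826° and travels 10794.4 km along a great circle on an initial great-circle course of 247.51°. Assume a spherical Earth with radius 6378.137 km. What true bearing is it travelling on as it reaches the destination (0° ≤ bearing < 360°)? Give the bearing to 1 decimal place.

final bearing 206.1°

Central angle δ = d/R = 1.692406 rad.
Converting: φ₁ = 1.096433 rad, θ = 4.319864 rad.
sin φ₂ = sin φ₁ cos δ + cos φ₁ sin δ cos θ = (0.889584)(-0.121311) + (0.456772)(0.992615)(-0.382522) = -0.281351
φ₂ = asin(-0.281351) = -0.285202 rad = -16.341°.
Then Δλ = atan2(-0.418916, 0.128975) = -1.272128 rad, from sin θ sin δ cos φ₁ over cos δ − sin φ₁ sin φ₂.
Hence λ₂ = -93.826° + -72.888° = -166.714°.
The forward bearing on arrival equals the back-azimuth from the destination plus 180°.
Back-azimuth from P₂ (-16.3°, -166.7°) to P₁ (62.8°, -93.8°), with Δλ' = λ₁ − λ₂ = 72.9°: atan2( sin Δλ' cos φ₁ , cos φ₂ sin φ₁ − sin φ₂ cos φ₁ cos Δλ' ) = 26.1°.
Final bearing = (26.1° + 180°) mod 360° = 206.1°.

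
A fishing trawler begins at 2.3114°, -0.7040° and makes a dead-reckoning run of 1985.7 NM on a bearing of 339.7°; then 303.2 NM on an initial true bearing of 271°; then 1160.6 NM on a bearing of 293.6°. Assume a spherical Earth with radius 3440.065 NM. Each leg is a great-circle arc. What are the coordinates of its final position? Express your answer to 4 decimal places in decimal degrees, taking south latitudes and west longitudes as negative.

Apply the spherical direct solution leg by leg, carrying full precision between legs.
Leg 1: from (2.3114°, -0.7040°), δ = 1985.7/3440.065 = 0.577227 rad, θ = 339.7° → φ = 33.0375°, λ = -13.7562°.
Leg 2: from (33.0375°, -13.7562°), δ = 303.2/3440.065 = 0.088138 rad, θ = 271° → φ = 32.9809°, λ = -19.7786°.
Leg 3: from (32.9809°, -19.7786°), δ = 1160.6/3440.065 = 0.337377 rad, θ = 293.6° → φ = 38.6703°, λ = -42.6402°.

latitude 38.6703°, longitude -42.6402°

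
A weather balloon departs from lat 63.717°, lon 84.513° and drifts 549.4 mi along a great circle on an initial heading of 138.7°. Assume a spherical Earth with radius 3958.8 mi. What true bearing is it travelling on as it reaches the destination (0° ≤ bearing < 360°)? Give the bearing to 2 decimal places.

final bearing 147.20°

δ = 549.4/3958.8 = 0.138779 rad (7.9515°).
Converting: φ₁ = 1.112071 rad, θ = 2.420772 rad.
sin φ₂ = sin φ₁ cos δ + cos φ₁ sin δ cos θ = (0.896618)(0.990386) + (0.442805)(0.138334)(-0.751264) = 0.841979
φ₂ = asin(0.841979) = 1.000940 rad = 57.350°.
Then Δλ = atan2(0.040429, 0.235453) = 0.170047 rad, from sin θ sin δ cos φ₁ over cos δ − sin φ₁ sin φ₂.
λ₂ = λ₁ + Δλ = 94.256°.
The forward bearing on arrival equals the back-azimuth from the destination plus 180°.
Back-azimuth from P₂ (57.35°, 94.26°) to P₁ (63.72°, 84.51°), with Δλ' = λ₁ − λ₂ = -9.74°: atan2( sin Δλ' cos φ₁ , cos φ₂ sin φ₁ − sin φ₂ cos φ₁ cos Δλ' ) = 327.20°.
Final bearing = (327.20° + 180°) mod 360° = 147.20°.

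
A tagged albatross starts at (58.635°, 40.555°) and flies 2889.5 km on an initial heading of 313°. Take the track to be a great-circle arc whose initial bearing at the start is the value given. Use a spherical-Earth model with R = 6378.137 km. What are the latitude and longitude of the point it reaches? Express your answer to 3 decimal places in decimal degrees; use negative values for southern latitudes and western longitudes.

δ = 2889.5/6378.137 = 0.453032 rad (25.9568°).
Start latitude φ₁ = 1.023374 rad; initial bearing θ = 5.462881 rad.
Destination latitude: φ₂ = arcsin( sin φ₁ cos δ + cos φ₁ sin δ cos θ ) = arcsin(0.923103) = 67.384°.
For the longitude increment, Δλ = atan2( sin θ sin δ cos φ₁, cos δ − sin φ₁ sin φ₂ ) = atan2(-0.166613, 0.110915) = -56.348°.
λ₂ = λ₁ + Δλ = -15.793°.

latitude 67.384°, longitude -15.793°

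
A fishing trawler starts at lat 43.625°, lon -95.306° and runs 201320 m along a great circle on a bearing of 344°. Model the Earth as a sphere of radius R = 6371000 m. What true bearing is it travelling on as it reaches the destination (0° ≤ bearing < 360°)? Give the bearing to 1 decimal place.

δ = 201320/6371000 = 0.031599 rad (1.8105°).
Converting: φ₁ = 0.761400 rad, θ = 6.003933 rad.
Applying the spherical law of cosines for sides, sin φ₂ = sin φ₁ cos δ + cos φ₁ sin δ cos θ = 0.711575, so φ₂ = 45.363°.
Then Δλ = atan2(-0.006304, 0.508560) = -0.012395 rad, from sin θ sin δ cos φ₁ over cos δ − sin φ₁ sin φ₂.
λ₂ = -95.306° + -0.710° = -96.016°.
The forward bearing on arrival equals the back-azimuth from the destination plus 180°.
Back-azimuth from P₂ (45.4°, -96.0°) to P₁ (43.6°, -95.3°), with Δλ' = λ₁ − λ₂ = 0.7°: atan2( sin Δλ' cos φ₁ , cos φ₂ sin φ₁ − sin φ₂ cos φ₁ cos Δλ' ) = 163.5°.
Final bearing = (163.5° + 180°) mod 360° = 343.5°.

final bearing 343.5°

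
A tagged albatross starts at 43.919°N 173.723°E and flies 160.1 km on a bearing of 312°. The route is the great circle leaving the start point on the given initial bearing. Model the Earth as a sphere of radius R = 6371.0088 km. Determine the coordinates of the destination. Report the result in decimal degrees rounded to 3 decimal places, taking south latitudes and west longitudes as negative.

δ = 160.1/6371.0088 = 0.025129 rad (1.4398°).
With φ₁ = 43.919° = 0.766531 rad and θ = 312° = 5.445427 rad:
Applying the spherical law of cosines for sides, sin φ₂ = sin φ₁ cos δ + cos φ₁ sin δ cos θ = 0.705533, so φ₂ = 44.873°.
For the longitude increment, Δλ = atan2( sin θ sin δ cos φ₁, cos δ − sin φ₁ sin φ₂ ) = atan2(-0.013450, 0.510298) = -1.510°.
λ₂ = λ₁ + Δλ = 172.213°.

latitude 44.873°, longitude 172.213°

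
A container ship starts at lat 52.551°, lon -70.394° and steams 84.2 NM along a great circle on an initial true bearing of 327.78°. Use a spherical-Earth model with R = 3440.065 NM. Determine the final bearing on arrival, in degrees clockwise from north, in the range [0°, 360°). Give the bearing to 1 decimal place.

Angular distance δ = d/R = 84.2 / 3440.065 = 0.024476 rad.
With φ₁ = 52.551° = 0.917188 rad and θ = 327.78° = 5.720840 rad:
Applying the spherical law of cosines for sides, sin φ₂ = sin φ₁ cos δ + cos φ₁ sin δ cos θ = 0.806247, so φ₂ = 53.731°.
Then Δλ = atan2(-0.007934, 0.359625) = -0.022059 rad, from sin θ sin δ cos φ₁ over cos δ − sin φ₁ sin φ₂.
λ₂ = λ₁ + Δλ = -71.658°.
The forward bearing on arrival equals the back-azimuth from the destination plus 180°.
Back-azimuth from P₂ (53.7°, -71.7°) to P₁ (52.6°, -70.4°), with Δλ' = λ₁ − λ₂ = 1.3°: atan2( sin Δλ' cos φ₁ , cos φ₂ sin φ₁ − sin φ₂ cos φ₁ cos Δλ' ) = 146.8°.
Final bearing = (146.8° + 180°) mod 360° = 326.8°.

final bearing 326.8°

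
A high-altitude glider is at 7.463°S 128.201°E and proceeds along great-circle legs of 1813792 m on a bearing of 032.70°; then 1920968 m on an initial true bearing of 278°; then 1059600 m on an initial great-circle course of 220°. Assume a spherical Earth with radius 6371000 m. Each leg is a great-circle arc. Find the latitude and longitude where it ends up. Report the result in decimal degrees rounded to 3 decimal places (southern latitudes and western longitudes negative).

Apply the spherical direct solution leg by leg, carrying full precision between legs.
Leg 1: from (-7.463°, 128.201°), δ = 1813792/6371000 = 0.284695 rad, θ = 32.7° → φ = 6.297°, λ = 136.982°.
Leg 2: from (6.297°, 136.982°), δ = 1920968/6371000 = 0.301518 rad, θ = 278° → φ = 8.385°, λ = 119.689°.
Leg 3: from (8.385°, 119.689°), δ = 1059600/6371000 = 0.166316 rad, θ = 220° → φ = 1.051°, λ = 113.579°.

latitude 1.051°, longitude 113.579°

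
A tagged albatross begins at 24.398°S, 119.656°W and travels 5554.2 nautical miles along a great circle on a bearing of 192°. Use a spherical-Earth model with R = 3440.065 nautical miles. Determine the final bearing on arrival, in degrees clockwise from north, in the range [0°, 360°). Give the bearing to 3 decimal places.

δ = 5554.2/3440.065 = 1.614563 rad (92.5076°).
With φ₁ = -24.398° = -0.425825 rad and θ = 192° = 3.351032 rad:
Applying the spherical law of cosines for sides, sin φ₂ = sin φ₁ cos δ + cos φ₁ sin δ cos θ = -0.871871, so φ₂ = -60.677°.
For the longitude increment, Δλ = atan2( sin θ sin δ cos φ₁, cos δ − sin φ₁ sin φ₂ ) = atan2(-0.189163, -0.403898) = -154.904°.
λ₂ = -119.656° + -154.904° = -274.560°, normalized to (−180°, 180°] → 85.440°.
The forward bearing on arrival equals the back-azimuth from the destination plus 180°.
Back-azimuth from P₂ (-60.677°, 85.440°) to P₁ (-24.398°, -119.656°), with Δλ' = λ₁ − λ₂ = -205.096°: atan2( sin Δλ' cos φ₁ , cos φ₂ sin φ₁ − sin φ₂ cos φ₁ cos Δλ' ) = 157.255°.
Final bearing = (157.255° + 180°) mod 360° = 337.255°.

final bearing 337.255°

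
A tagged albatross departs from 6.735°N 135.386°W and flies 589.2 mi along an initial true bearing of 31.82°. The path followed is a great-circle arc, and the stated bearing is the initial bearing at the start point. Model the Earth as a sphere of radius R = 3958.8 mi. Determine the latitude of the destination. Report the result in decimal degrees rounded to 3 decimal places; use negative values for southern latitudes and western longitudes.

δ = 589.2/3958.8 = 0.148833 rad (8.5275°).
With φ₁ = 6.735° = 0.117548 rad and θ = 31.82° = 0.555364 rad:
Applying the spherical law of cosines for sides, sin φ₂ = sin φ₁ cos δ + cos φ₁ sin δ cos θ = 0.241110, so φ₂ = 13.952°.
For the longitude increment, Δλ = atan2( sin θ sin δ cos φ₁, cos δ − sin φ₁ sin φ₂ ) = atan2(0.077644, 0.960668) = 4.621°.
λ₂ = λ₁ + Δλ = -130.765°.

latitude 13.952°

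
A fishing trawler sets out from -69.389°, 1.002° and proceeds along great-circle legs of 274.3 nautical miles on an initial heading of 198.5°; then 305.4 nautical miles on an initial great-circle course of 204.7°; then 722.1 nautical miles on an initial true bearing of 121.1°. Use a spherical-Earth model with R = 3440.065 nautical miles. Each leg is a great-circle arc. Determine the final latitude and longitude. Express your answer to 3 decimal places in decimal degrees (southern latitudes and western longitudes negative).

latitude -78.298°, longitude 47.108°

Apply the spherical direct solution leg by leg, carrying full precision between legs.
Leg 1: from (-69.389°, 1.002°), δ = 274.3/3440.065 = 0.079737 rad, θ = 198.5° → φ = -73.660°, λ = -4.152°.
Leg 2: from (-73.660°, -4.152°), δ = 305.4/3440.065 = 0.088777 rad, θ = 204.7° → φ = -78.095°, λ = -14.498°.
Leg 3: from (-78.095°, -14.498°), δ = 722.1/3440.065 = 0.209909 rad, θ = 121.1° → φ = -78.298°, λ = 47.108°.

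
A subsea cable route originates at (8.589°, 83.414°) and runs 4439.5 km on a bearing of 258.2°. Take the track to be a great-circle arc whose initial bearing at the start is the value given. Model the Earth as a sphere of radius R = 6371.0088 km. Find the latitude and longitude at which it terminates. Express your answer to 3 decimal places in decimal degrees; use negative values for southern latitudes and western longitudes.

latitude -0.873°, longitude 44.489°

Central angle δ = d/R = 0.696828 rad.
Converting: φ₁ = 0.149906 rad, θ = 4.506440 rad.
Destination latitude: φ₂ = arcsin( sin φ₁ cos δ + cos φ₁ sin δ cos θ ) = arcsin(-0.015241) = -0.873°.
Δλ = atan2( sin θ sin δ cos φ₁ , cos δ − sin φ₁ sin φ₂ ) = atan2(-0.621181, 0.769158) = -0.679365 rad = -38.925°.
λ₂ = 83.414° + -38.925° = 44.489°.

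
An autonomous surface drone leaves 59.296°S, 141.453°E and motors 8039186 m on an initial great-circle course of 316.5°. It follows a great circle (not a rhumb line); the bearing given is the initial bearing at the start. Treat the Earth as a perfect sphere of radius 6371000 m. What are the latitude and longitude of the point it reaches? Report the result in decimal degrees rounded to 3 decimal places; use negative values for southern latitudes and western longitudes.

Central angle δ = d/R = 1.261841 rad.
With φ₁ = -59.296° = -1.034910 rad and θ = 316.5° = 5.523967 rad:
Applying the spherical law of cosines for sides, sin φ₂ = sin φ₁ cos δ + cos φ₁ sin δ cos θ = 0.091402, so φ₂ = 5.244°.
For the longitude increment, Δλ = atan2( sin θ sin δ cos φ₁, cos δ − sin φ₁ sin φ₂ ) = atan2(-0.334834, 0.382653) = -41.187°.
λ₂ = 141.453° + -41.187° = 100.266°.

latitude 5.244°, longitude 100.266°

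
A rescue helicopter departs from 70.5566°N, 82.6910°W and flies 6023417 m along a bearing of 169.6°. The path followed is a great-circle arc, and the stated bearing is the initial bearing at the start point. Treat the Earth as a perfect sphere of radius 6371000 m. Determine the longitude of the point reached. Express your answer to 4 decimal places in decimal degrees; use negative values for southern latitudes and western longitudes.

Central angle δ = d/R = 0.945443 rad.
Start latitude φ₁ = 1.231445 rad; initial bearing θ = 2.960078 rad.
Destination latitude: φ₂ = arcsin( sin φ₁ cos δ + cos φ₁ sin δ cos θ ) = arcsin(0.286553) = 16.6517°.
For the longitude increment, Δλ = atan2( sin θ sin δ cos φ₁, cos δ − sin φ₁ sin φ₂ ) = atan2(0.048719, 0.315173) = 8.7871°.
λ₂ = λ₁ + Δλ = -73.9039°.

longitude -73.9039°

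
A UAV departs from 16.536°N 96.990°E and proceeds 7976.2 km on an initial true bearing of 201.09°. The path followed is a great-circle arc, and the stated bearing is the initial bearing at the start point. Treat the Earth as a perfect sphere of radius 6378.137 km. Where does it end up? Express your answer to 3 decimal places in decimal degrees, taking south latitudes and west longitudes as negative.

latitude -49.408°, longitude 65.328°

δ = 7976.2/6378.137 = 1.250553 rad (71.6514°).
Converting: φ₁ = 0.288608 rad, θ = 3.509683 rad.
Destination latitude: φ₂ = arcsin( sin φ₁ cos δ + cos φ₁ sin δ cos θ ) = arcsin(-0.759357) = -49.408°.
Then Δλ = atan2(-0.327414, 0.530924) = -0.552599 rad, from sin θ sin δ cos φ₁ over cos δ − sin φ₁ sin φ₂.
λ₂ = 96.990° + -31.662° = 65.328°.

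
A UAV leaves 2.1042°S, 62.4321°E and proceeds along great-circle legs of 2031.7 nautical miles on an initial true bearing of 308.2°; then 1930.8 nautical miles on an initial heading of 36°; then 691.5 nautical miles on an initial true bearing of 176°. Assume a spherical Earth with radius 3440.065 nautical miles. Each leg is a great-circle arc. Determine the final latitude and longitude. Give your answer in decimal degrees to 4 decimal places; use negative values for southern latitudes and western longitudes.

latitude 30.9143°, longitude 60.9885°

Apply the spherical direct solution leg by leg, carrying full precision between legs.
Leg 1: from (-2.1042°, 62.4321°), δ = 2031.7/3440.065 = 0.590599 rad, θ = 308.2° → φ = 18.2785°, λ = 34.9891°.
Leg 2: from (18.2785°, 34.9891°), δ = 1930.8/3440.065 = 0.561268 rad, θ = 36° → φ = 42.4075°, λ = 60.0583°.
Leg 3: from (42.4075°, 60.0583°), δ = 691.5/3440.065 = 0.201014 rad, θ = 176° → φ = 30.9143°, λ = 60.9885°.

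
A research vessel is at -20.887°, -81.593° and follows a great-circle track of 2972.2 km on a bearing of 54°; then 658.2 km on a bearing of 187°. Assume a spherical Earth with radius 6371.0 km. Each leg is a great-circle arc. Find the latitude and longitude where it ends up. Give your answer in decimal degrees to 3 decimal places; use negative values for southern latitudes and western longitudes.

Apply the spherical direct solution leg by leg, carrying full precision between legs.
Leg 1: from (-20.887°, -81.593°), δ = 2972.2/6371 = 0.466520 rad, θ = 54° → φ = -4.096°, λ = -60.197°.
Leg 2: from (-4.096°, -60.197°), δ = 658.2/6371 = 0.103312 rad, θ = 187° → φ = -9.971°, λ = -60.928°.

latitude -9.971°, longitude -60.928°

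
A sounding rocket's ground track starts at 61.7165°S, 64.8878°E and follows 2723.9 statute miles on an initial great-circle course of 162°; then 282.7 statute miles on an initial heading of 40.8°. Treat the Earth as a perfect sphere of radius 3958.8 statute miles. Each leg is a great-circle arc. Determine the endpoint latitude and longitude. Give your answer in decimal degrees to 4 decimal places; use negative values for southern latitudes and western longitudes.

Apply the spherical direct solution leg by leg, carrying full precision between legs.
Leg 1: from (-61.7165°, 64.8878°), δ = 2723.9/3958.8 = 0.688062 rad, θ = 162° → φ = -75.1125°, λ = -164.9132°.
Leg 2: from (-75.1125°, -164.9132°), δ = 282.7/3958.8 = 0.071411 rad, θ = 40.8° → φ = -71.8221°, λ = -156.3185°.

latitude -71.8221°, longitude -156.3185°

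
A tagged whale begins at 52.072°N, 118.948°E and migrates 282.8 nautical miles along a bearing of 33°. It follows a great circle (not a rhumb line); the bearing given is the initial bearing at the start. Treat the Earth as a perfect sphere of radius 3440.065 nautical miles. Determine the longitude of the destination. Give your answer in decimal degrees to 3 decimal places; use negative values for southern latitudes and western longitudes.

Central angle δ = d/R = 0.082208 rad.
Start latitude φ₁ = 0.908828 rad; initial bearing θ = 0.575959 rad.
Applying the spherical law of cosines for sides, sin φ₂ = sin φ₁ cos δ + cos φ₁ sin δ cos θ = 0.828451, so φ₂ = 55.940°.
Δλ = atan2( sin θ sin δ cos φ₁ , cos δ − sin φ₁ sin φ₂ ) = atan2(0.027490, 0.343154) = 0.079939 rad = 4.580°.
λ₂ = λ₁ + Δλ = 123.528°.

longitude 123.528°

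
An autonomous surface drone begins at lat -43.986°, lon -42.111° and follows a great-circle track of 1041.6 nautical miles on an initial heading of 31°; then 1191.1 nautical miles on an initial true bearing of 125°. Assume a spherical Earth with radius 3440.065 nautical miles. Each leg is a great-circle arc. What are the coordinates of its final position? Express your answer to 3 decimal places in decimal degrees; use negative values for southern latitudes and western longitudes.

Apply the spherical direct solution leg by leg, carrying full precision between legs.
Leg 1: from (-43.986°, -42.111°), δ = 1041.6/3440.065 = 0.302785 rad, θ = 31° → φ = -28.620°, λ = -32.035°.
Leg 2: from (-28.620°, -32.035°), δ = 1191.1/3440.065 = 0.346243 rad, θ = 125° → φ = -38.421°, λ = -11.253°.

latitude -38.421°, longitude -11.253°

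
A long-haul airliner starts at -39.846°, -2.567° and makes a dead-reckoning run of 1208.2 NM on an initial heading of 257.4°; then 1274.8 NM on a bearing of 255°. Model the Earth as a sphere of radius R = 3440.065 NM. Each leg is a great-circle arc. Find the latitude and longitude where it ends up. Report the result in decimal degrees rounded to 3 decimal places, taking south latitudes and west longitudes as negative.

latitude -43.233°, longitude -57.781°

Apply the spherical direct solution leg by leg, carrying full precision between legs.
Leg 1: from (-39.846°, -2.567°), δ = 1208.2/3440.065 = 0.351214 rad, θ = 257.4° → φ = -41.242°, λ = -29.087°.
Leg 2: from (-41.242°, -29.087°), δ = 1274.8/3440.065 = 0.370574 rad, θ = 255° → φ = -43.233°, λ = -57.781°.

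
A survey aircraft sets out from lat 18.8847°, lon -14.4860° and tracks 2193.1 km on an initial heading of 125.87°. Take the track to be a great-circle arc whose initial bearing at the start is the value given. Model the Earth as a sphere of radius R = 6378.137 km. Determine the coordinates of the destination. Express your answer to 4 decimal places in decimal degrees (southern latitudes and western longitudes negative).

latitude 6.7664°, longitude 1.4816°

δ = 2193.1/6378.137 = 0.343846 rad (19.7010°).
Converting: φ₁ = 0.329600 rad, θ = 2.196846 rad.
sin φ₂ = sin φ₁ cos δ + cos φ₁ sin δ cos θ = (0.323665)(0.941465) + (0.946172)(0.337111)(-0.585948) = 0.117822
φ₂ = asin(0.117822) = 0.118096 rad = 6.7664°.
For the longitude increment, Δλ = atan2( sin θ sin δ cos φ₁, cos δ − sin φ₁ sin φ₂ ) = atan2(0.258473, 0.903330) = 15.9676°.
Hence λ₂ = -14.4860° + 15.9676° = 1.4816°.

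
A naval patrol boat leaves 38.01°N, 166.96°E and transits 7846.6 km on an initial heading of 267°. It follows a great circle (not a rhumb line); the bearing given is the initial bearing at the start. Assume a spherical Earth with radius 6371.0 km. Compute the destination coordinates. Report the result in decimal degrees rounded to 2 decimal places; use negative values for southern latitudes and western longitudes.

latitude 9.56°, longitude 94.22°

Angular distance δ = d/R = 7846.6 / 6371 = 1.231612 rad.
With φ₁ = 38.01° = 0.663400 rad and θ = 267° = 4.660029 rad:
sin φ₂ = sin φ₁ cos δ + cos φ₁ sin δ cos θ = (0.615799)(0.332718) + (0.787903)(0.943026)(-0.052336) = 0.166001
φ₂ = asin(0.166001) = 0.166773 rad = 9.56°.
Then Δλ = atan2(-0.741995, 0.230495) = -1.269605 rad, from sin θ sin δ cos φ₁ over cos δ − sin φ₁ sin φ₂.
λ₂ = 166.96° + -72.74° = 94.22°.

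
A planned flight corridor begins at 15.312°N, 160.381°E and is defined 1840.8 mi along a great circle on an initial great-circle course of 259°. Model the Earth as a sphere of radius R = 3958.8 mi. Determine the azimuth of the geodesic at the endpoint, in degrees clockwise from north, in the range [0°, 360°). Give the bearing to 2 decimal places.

Angular distance δ = d/R = 1840.8 / 3958.8 = 0.464989 rad.
With φ₁ = 15.312° = 0.267245 rad and θ = 259° = 4.520403 rad:
Destination latitude: φ₂ = arcsin( sin φ₁ cos δ + cos φ₁ sin δ cos θ ) = arcsin(0.153513) = 8.831°.
Δλ = atan2( sin θ sin δ cos φ₁ , cos δ − sin φ₁ sin φ₂ ) = atan2(-0.424549, 0.853287) = -0.461682 rad = -26.452°.
λ₂ = 160.381° + -26.452° = 133.929°.
The forward bearing on arrival equals the back-azimuth from the destination plus 180°.
Back-azimuth from P₂ (8.83°, 133.93°) to P₁ (15.31°, 160.38°), with Δλ' = λ₁ − λ₂ = 26.45°: atan2( sin Δλ' cos φ₁ , cos φ₂ sin φ₁ − sin φ₂ cos φ₁ cos Δλ' ) = 73.36°.
Final bearing = (73.36° + 180°) mod 360° = 253.36°.

final bearing 253.36°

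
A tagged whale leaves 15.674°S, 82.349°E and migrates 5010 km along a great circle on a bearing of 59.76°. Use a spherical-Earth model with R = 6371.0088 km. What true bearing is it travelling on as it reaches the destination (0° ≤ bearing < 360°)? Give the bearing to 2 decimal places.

Angular distance δ = d/R = 5010 / 6371.0088 = 0.786375 rad.
With φ₁ = -15.674° = -0.273563 rad and θ = 59.76° = 1.043009 rad:
Destination latitude: φ₂ = arcsin( sin φ₁ cos δ + cos φ₁ sin δ cos θ ) = arcsin(0.152360) = 8.764°.
Δλ = atan2( sin θ sin δ cos φ₁ , cos δ − sin φ₁ sin φ₂ ) = atan2(0.588744, 0.747578) = 0.667094 rad = 38.222°.
λ₂ = λ₁ + Δλ = 120.571°.
The forward bearing on arrival equals the back-azimuth from the destination plus 180°.
Back-azimuth from P₂ (8.76°, 120.57°) to P₁ (-15.67°, 82.35°), with Δλ' = λ₁ − λ₂ = -38.22°: atan2( sin Δλ' cos φ₁ , cos φ₂ sin φ₁ − sin φ₂ cos φ₁ cos Δλ' ) = 237.31°.
Final bearing = (237.31° + 180°) mod 360° = 57.31°.

final bearing 57.31°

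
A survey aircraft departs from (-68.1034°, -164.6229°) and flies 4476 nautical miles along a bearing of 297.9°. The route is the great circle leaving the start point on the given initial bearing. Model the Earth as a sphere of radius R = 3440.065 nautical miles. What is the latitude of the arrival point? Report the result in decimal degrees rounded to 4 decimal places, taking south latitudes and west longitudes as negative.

The arc subtends δ = 4476/3440.065 = 1.301138 rad at the centre.
Start latitude φ₁ = -1.188629 rad; initial bearing θ = 5.199336 rad.
sin φ₂ = sin φ₁ cos δ + cos φ₁ sin δ cos θ = (-0.927858)(0.266402) + (0.372933)(0.963862)(0.467930) = -0.078983
φ₂ = asin(-0.078983) = -0.079066 rad = -4.5301°.
Then Δλ = atan2(-0.317675, 0.193117) = -1.024583 rad, from sin θ sin δ cos φ₁ over cos δ − sin φ₁ sin φ₂.
λ₂ = -164.6229° + -58.7043° = -223.3272°, normalized to (−180°, 180°] → 136.6728°.

latitude -4.5301°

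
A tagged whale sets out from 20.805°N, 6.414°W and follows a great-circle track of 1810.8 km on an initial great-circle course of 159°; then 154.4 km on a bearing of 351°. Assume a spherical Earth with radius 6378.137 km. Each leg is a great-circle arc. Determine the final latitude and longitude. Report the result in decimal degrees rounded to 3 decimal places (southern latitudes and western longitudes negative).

latitude 6.909°, longitude -0.844°

Apply the spherical direct solution leg by leg, carrying full precision between legs.
Leg 1: from (20.805°, -6.414°), δ = 1810.8/6378.137 = 0.283907 rad, θ = 159° → φ = 5.539°, λ = -0.626°.
Leg 2: from (5.539°, -0.626°), δ = 154.4/6378.137 = 0.024208 rad, θ = 351° → φ = 6.909°, λ = -0.844°.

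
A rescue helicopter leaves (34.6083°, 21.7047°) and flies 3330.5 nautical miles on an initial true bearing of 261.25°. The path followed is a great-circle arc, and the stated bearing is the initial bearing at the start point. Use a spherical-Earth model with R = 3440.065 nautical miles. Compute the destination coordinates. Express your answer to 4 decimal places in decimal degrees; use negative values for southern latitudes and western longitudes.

The arc subtends δ = 3330.5/3440.065 = 0.968150 rad at the centre.
With φ₁ = 34.6083° = 0.604029 rad and θ = 261.25° = 4.559673 rad:
Applying the spherical law of cosines for sides, sin φ₂ = sin φ₁ cos δ + cos φ₁ sin δ cos θ = 0.218786, so φ₂ = 12.6377°.
For the longitude increment, Δλ = atan2( sin θ sin δ cos φ₁, cos δ − sin φ₁ sin φ₂ ) = atan2(-0.670172, 0.442562) = -56.5604°.
λ₂ = λ₁ + Δλ = -34.8557°.

latitude 12.6377°, longitude -34.8557°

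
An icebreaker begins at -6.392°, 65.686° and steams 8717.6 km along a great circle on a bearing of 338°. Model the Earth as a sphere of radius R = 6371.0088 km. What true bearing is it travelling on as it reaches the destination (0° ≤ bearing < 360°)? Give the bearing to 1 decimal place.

The arc subtends δ = 8717.6/6371.0088 = 1.368323 rad at the centre.
Start latitude φ₁ = -0.111561 rad; initial bearing θ = 5.899213 rad.
Destination latitude: φ₂ = arcsin( sin φ₁ cos δ + cos φ₁ sin δ cos θ ) = arcsin(0.880210) = 61.668°.
Then Δλ = atan2(-0.364673, 0.299086) = -0.883889 rad, from sin θ sin δ cos φ₁ over cos δ − sin φ₁ sin φ₂.
Hence λ₂ = 65.686° + -50.643° = 15.043°.
The forward bearing on arrival equals the back-azimuth from the destination plus 180°.
Back-azimuth from P₂ (61.7°, 15.0°) to P₁ (-6.4°, 65.7°), with Δλ' = λ₁ − λ₂ = 50.6°: atan2( sin Δλ' cos φ₁ , cos φ₂ sin φ₁ − sin φ₂ cos φ₁ cos Δλ' ) = 128.3°.
Final bearing = (128.3° + 180°) mod 360° = 308.3°.

final bearing 308.3°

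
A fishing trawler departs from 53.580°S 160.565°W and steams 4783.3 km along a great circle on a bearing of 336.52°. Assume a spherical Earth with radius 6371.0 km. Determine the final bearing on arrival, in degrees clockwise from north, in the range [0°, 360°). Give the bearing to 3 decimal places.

final bearing 345.977°

δ = 4783.3/6371 = 0.750793 rad (43.0173°).
Converting: φ₁ = -0.935147 rad, θ = 5.873382 rad.
Applying the spherical law of cosines for sides, sin φ₂ = sin φ₁ cos δ + cos φ₁ sin δ cos θ = -0.216849, so φ₂ = -12.524°.
Δλ = atan2( sin θ sin δ cos φ₁ , cos δ − sin φ₁ sin φ₂ ) = atan2(-0.161377, 0.556653) = -0.282171 rad = -16.167°.
Hence λ₂ = -160.565° + -16.167° = -176.732°.
The forward bearing on arrival equals the back-azimuth from the destination plus 180°.
Back-azimuth from P₂ (-12.524°, -176.732°) to P₁ (-53.580°, -160.565°), with Δλ' = λ₁ − λ₂ = 16.167°: atan2( sin Δλ' cos φ₁ , cos φ₂ sin φ₁ − sin φ₂ cos φ₁ cos Δλ' ) = 165.977°.
Final bearing = (165.977° + 180°) mod 360° = 345.977°.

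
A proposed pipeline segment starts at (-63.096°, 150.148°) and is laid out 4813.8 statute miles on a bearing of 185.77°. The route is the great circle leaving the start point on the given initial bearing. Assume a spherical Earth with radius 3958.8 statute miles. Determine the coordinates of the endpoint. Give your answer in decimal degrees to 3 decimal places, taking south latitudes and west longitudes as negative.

The arc subtends δ = 4813.8/3958.8 = 1.215975 rad at the centre.
Start latitude φ₁ = -1.101233 rad; initial bearing θ = 3.242298 rad.
sin φ₂ = sin φ₁ cos δ + cos φ₁ sin δ cos θ = (-0.891766)(0.347423) + (0.452497)(0.937708)(-0.994933) = -0.731981
φ₂ = asin(-0.731981) = -0.821225 rad = -47.053°.
Then Δλ = atan2(-0.042658, -0.305332) = -3.002780 rad, from sin θ sin δ cos φ₁ over cos δ − sin φ₁ sin φ₂.
λ₂ = 150.148° + -172.047° = -21.899°.

latitude -47.053°, longitude -21.899°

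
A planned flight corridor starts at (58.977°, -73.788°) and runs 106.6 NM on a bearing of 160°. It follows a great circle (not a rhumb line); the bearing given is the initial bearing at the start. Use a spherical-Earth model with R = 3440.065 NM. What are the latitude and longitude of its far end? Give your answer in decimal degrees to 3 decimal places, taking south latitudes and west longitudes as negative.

latitude 57.304°, longitude -72.664°

Angular distance δ = d/R = 106.6 / 3440.065 = 0.030988 rad.
Converting: φ₁ = 1.029343 rad, θ = 2.792527 rad.
Destination latitude: φ₂ = arcsin( sin φ₁ cos δ + cos φ₁ sin δ cos θ ) = arcsin(0.841544) = 57.304°.
Then Δλ = atan2(0.005461, 0.278350) = 0.019618 rad, from sin θ sin δ cos φ₁ over cos δ − sin φ₁ sin φ₂.
λ₂ = λ₁ + Δλ = -72.664°.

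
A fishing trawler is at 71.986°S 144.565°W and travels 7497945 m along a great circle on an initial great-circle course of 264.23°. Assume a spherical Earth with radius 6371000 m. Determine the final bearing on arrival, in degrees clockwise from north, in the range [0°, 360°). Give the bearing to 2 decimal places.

Angular distance δ = d/R = 7497945 / 6371000 = 1.176887 rad.
Converting: φ₁ = -1.256393 rad, θ = 4.611683 rad.
Destination latitude: φ₂ = arcsin( sin φ₁ cos δ + cos φ₁ sin δ cos θ ) = arcsin(-0.393697) = -23.185°.
For the longitude increment, Δλ = atan2( sin θ sin δ cos φ₁, cos δ − sin φ₁ sin φ₂ ) = atan2(-0.284119, 0.009403) = -88.105°.
λ₂ = -144.565° + -88.105° = -232.670°, normalized to (−180°, 180°] → 127.330°.
The forward bearing on arrival equals the back-azimuth from the destination plus 180°.
Back-azimuth from P₂ (-23.18°, 127.33°) to P₁ (-71.99°, -144.56°), with Δλ' = λ₁ − λ₂ = -271.90°: atan2( sin Δλ' cos φ₁ , cos φ₂ sin φ₁ − sin φ₂ cos φ₁ cos Δλ' ) = 160.44°.
Final bearing = (160.44° + 180°) mod 360° = 340.44°.

final bearing 340.44°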